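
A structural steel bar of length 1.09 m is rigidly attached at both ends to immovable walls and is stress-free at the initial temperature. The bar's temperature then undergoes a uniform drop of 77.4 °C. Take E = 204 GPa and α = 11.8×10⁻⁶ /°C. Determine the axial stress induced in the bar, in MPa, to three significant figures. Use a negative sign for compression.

Free thermal expansion αLΔT = 11.8e-6 · 1090 · -77.4 = -0.9955 mm.
The walls impose strain ε = −(-0.9955)/1090 = 9.1332e-04; σ = Eε = 204000 · 9.1332e-04 = 186.3 MPa.

186 MPa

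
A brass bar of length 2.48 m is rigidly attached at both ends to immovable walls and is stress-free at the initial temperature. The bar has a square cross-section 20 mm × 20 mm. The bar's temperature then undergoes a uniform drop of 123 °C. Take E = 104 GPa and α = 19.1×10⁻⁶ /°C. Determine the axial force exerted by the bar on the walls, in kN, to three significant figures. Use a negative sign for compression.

Free thermal expansion αLΔT = 19.1e-6 · 2480 · -123 = -5.826 mm.
The walls impose strain ε = −(-5.826)/2480 = 2.3493e-03; σ = Eε = 104000 · 2.3493e-03 = 244.3 MPa.
Wall reaction R = σ·A = 244.3·400 = 97730 N = 97.73 kN.

97.7 kN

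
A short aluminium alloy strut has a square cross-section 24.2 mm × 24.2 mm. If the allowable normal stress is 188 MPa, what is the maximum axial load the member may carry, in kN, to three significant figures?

110 kN

A = 585.6 mm².
P_max = σ_allow · A = 188 · 585.6 = 110100 N = 110.1 kN.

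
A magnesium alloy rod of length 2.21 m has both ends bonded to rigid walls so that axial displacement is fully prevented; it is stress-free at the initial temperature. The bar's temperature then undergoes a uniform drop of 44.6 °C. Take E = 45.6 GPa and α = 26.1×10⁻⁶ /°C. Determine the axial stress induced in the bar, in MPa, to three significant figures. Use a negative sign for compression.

Free thermal expansion αLΔT = 26.1e-6 · 2210 · -44.6 = -2.573 mm.
The walls impose strain ε = −(-2.573)/2210 = 1.1641e-03; σ = Eε = 45600 · 1.1641e-03 = 53.08 MPa.

53.1 MPa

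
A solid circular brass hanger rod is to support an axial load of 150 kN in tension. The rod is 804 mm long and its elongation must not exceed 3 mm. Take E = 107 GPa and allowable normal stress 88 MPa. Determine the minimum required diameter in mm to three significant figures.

Required area A ≥ P/σ_allow = 150000/88 = 1705 mm².
For a solid circular section, d ≥ √(4A/π) = 46.59 mm.
Elongation limit: A ≥ PL/(Eδ_allow) = 150000·804/(107000·3) = 375.7 mm² ⇒ d ≥ 21.87 mm.
The stress limit governs.

46.6 mm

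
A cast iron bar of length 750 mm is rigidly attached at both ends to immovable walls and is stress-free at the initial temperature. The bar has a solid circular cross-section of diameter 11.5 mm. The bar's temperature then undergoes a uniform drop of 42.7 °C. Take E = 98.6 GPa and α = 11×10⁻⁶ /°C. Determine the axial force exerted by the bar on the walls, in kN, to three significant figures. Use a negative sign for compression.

4.81 kN

Free thermal expansion αLΔT = 11e-6 · 750 · -42.7 = -0.3523 mm.
The walls impose strain ε = −(-0.3523)/750 = 4.6970e-04; σ = Eε = 98600 · 4.6970e-04 = 46.31 MPa.
Wall reaction R = σ·A = 46.31·103.9 = 4810 N = 4.81 kN.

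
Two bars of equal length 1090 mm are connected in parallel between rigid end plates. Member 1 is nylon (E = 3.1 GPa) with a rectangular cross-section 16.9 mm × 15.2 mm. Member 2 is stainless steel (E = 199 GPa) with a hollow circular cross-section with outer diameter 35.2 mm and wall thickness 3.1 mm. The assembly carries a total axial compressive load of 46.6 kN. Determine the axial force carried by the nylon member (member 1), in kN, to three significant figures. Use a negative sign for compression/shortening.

A_1 = 256.9 mm².
A_2 = 312.6 mm².
Equal strain + equilibrium ⇒ each member carries load in proportion to AE: A₁E₁ = 796300 N, A₂E₂ = 62210000 N, ΣAE = 63010000 N.
F₁ = P·A₁E₁/ΣAE = -46600·796300/63010000 = -589 N.

-0.589 kN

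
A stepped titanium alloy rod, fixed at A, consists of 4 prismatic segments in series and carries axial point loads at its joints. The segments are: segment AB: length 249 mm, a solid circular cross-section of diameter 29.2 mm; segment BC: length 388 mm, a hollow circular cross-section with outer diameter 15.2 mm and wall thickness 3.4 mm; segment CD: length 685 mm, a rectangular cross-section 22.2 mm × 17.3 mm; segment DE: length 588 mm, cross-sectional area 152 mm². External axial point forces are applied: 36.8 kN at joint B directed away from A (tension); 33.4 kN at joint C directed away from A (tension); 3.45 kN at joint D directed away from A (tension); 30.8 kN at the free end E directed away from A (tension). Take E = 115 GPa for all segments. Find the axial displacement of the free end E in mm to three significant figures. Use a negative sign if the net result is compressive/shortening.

Internal axial forces (sectioning from the free end, tension +): N_DE = 30.8 kN, N_CD = 34.25 kN, N_BC = 67.65 kN, N_AB = 104.5 kN.
A_AB = 669.7 mm².
A_BC = 126 mm².
A_CD = 384.1 mm².
δ_AB = 104400·249/(669.7·115000) = 0.3377 mm
δ_BC = 67650·388/(126·115000) = 1.811 mm
δ_CD = 34250·685/(384.1·115000) = 0.5312 mm
δ_DE = 30800·588/(152·115000) = 1.036 mm
δ = Σδ_i = 3.716 mm.

3.72 mm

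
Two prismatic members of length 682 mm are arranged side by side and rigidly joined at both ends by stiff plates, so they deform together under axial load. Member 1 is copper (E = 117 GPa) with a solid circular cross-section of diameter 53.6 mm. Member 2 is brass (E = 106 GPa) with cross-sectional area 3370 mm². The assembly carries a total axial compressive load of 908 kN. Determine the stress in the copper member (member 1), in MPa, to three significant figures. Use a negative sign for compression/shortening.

-171 MPa

A_1 = 2256 mm².
Equal strain + equilibrium ⇒ each member carries load in proportion to AE: A₁E₁ = 264000000 N, A₂E₂ = 357200000 N, ΣAE = 621200000 N.
σ₁ = P·E₁/ΣAE = -908000·117000/621200000 = -171 MPa.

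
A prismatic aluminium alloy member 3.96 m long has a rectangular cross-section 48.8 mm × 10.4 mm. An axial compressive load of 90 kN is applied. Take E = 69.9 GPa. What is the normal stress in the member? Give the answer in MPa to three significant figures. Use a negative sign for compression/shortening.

A = 507.5 mm².
σ = N/A = -90000/507.5 = -177.3 MPa.

-177 MPa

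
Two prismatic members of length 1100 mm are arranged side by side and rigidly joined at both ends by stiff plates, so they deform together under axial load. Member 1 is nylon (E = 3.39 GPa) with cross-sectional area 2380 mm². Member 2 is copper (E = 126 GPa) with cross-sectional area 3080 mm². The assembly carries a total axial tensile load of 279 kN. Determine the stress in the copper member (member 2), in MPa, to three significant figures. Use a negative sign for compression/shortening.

Equal strain + equilibrium ⇒ each member carries load in proportion to AE: A₁E₁ = 8068000 N, A₂E₂ = 388100000 N, ΣAE = 396100000 N.
σ₂ = P·E₂/ΣAE = 279000·126000/396100000 = 88.74 MPa.

88.7 MPa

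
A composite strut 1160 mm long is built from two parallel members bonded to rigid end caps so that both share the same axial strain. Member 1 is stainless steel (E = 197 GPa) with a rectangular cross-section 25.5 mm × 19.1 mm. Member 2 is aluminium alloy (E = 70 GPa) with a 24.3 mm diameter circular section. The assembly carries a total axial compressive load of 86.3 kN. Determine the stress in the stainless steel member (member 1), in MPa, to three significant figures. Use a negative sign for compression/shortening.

-132 MPa

A_1 = 487.1 mm².
A_2 = 463.8 mm².
Equal strain + equilibrium ⇒ each member carries load in proportion to AE: A₁E₁ = 95950000 N, A₂E₂ = 32460000 N, ΣAE = 128400000 N.
σ₁ = P·E₁/ΣAE = -86300·197000/128400000 = -132.4 MPa.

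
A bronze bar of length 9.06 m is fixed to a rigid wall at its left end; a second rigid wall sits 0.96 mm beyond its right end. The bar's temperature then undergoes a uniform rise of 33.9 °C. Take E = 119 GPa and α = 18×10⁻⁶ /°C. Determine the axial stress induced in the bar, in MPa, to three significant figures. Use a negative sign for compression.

-60.0 MPa

Free thermal expansion αLΔT = 18e-6 · 9060 · 33.9 = 5.528 mm.
The walls engage after the gap closes; constrained expansion = 5.528 − 0.96 = 4.568 mm.
The walls impose strain ε = −(4.568)/9060 = -5.0424e-04; σ = Eε = 119000 · -5.0424e-04 = -60 MPa.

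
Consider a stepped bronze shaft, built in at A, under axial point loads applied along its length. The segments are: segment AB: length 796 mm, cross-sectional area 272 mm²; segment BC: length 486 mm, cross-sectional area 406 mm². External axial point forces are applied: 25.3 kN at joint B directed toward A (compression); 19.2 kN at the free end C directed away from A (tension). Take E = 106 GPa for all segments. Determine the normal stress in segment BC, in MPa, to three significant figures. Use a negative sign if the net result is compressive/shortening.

Internal axial forces (sectioning from the free end, tension +): N_BC = 19.2 kN, N_AB = -6.1 kN.
σ_BC = N_BC/A_BC = 19200/406 = 47.29 MPa.

47.3 MPa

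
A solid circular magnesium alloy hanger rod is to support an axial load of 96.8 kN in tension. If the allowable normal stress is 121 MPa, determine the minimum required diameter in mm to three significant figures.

Required area A ≥ P/σ_allow = 96800/121 = 800 mm².
For a solid circular section, d ≥ √(4A/π) = 31.92 mm.

31.9 mm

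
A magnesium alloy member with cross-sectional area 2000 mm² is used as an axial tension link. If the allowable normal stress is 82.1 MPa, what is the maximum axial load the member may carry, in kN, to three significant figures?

P_max = σ_allow · A = 82.1 · 2000 = 164200 N = 164.2 kN.

164 kN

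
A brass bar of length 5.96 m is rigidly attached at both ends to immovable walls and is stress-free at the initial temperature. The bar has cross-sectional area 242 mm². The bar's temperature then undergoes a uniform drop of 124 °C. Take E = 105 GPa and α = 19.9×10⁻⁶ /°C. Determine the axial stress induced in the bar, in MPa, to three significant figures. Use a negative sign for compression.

Free thermal expansion αLΔT = 19.9e-6 · 5960 · -124 = -14.71 mm.
The walls impose strain ε = −(-14.71)/5960 = 2.4676e-03; σ = Eε = 105000 · 2.4676e-03 = 259.1 MPa.

259 MPa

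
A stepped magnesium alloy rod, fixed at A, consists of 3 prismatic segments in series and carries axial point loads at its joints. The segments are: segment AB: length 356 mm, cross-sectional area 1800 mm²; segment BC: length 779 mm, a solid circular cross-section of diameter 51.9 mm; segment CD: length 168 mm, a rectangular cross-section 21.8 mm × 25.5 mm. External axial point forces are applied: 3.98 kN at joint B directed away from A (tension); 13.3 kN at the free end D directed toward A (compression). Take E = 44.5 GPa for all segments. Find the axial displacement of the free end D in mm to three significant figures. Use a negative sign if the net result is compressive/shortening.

Internal axial forces (sectioning from the free end, tension +): N_CD = -13.3 kN, N_BC = -13.3 kN, N_AB = -9.32 kN.
A_BC = 2116 mm².
A_CD = 555.9 mm².
δ_AB = -9320·356/(1800·44500) = -0.04142 mm
δ_BC = -13300·779/(2116·44500) = -0.1101 mm
δ_CD = -13300·168/(555.9·44500) = -0.09032 mm
δ = Σδ_i = -0.2418 mm.

-0.242 mm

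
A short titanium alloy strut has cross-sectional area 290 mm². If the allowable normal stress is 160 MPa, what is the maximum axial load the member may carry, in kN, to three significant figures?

46.4 kN

P_max = σ_allow · A = 160 · 290 = 46400 N = 46.4 kN.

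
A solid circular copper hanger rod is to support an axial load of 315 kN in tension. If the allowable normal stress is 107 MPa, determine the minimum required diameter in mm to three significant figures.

61.2 mm

Required area A ≥ P/σ_allow = 315000/107 = 2944 mm².
For a solid circular section, d ≥ √(4A/π) = 61.22 mm.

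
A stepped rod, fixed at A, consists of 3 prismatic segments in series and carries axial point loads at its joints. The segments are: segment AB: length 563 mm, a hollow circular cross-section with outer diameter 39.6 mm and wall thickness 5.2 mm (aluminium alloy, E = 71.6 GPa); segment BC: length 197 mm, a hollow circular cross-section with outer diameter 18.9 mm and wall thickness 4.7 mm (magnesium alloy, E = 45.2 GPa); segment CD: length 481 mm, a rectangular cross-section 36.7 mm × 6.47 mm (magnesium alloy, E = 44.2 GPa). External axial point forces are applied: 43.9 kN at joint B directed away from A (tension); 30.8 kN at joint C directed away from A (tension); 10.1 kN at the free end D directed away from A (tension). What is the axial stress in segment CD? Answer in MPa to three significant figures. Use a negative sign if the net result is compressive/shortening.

42.5 MPa

Internal axial forces (sectioning from the free end, tension +): N_CD = 10.1 kN, N_BC = 40.9 kN, N_AB = 84.8 kN.
A_CD = 237.4 mm².
σ_CD = N_CD/A_CD = 10100/237.4 = 42.54 MPa.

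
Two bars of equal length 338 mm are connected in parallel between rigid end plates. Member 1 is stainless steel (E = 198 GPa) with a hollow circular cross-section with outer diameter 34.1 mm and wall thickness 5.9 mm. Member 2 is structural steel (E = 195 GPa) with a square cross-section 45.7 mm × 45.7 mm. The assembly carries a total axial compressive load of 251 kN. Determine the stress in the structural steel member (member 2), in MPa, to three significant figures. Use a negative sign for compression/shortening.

A_1 = 522.7 mm².
A_2 = 2088 mm².
Equal strain + equilibrium ⇒ each member carries load in proportion to AE: A₁E₁ = 103500000 N, A₂E₂ = 407300000 N, ΣAE = 510700000 N.
σ₂ = P·E₂/ΣAE = -251000·195000/510700000 = -95.83 MPa.

-95.8 MPa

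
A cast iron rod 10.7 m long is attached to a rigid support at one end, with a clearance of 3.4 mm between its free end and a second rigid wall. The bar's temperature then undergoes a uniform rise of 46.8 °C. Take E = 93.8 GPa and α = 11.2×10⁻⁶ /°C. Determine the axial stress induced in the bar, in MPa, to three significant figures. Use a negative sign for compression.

-19.4 MPa

Free thermal expansion αLΔT = 11.2e-6 · 10700 · 46.8 = 5.609 mm.
The walls engage after the gap closes; constrained expansion = 5.609 − 3.4 = 2.209 mm.
The walls impose strain ε = −(2.209)/10700 = -2.0640e-04; σ = Eε = 93800 · -2.0640e-04 = -19.36 MPa.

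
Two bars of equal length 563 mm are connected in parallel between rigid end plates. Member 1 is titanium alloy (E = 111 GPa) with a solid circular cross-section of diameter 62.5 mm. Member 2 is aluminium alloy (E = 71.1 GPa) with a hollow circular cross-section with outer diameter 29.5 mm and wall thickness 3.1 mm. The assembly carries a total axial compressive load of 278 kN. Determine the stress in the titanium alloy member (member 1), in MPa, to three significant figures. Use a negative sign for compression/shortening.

A_1 = 3068 mm².
A_2 = 257.1 mm².
Equal strain + equilibrium ⇒ each member carries load in proportion to AE: A₁E₁ = 340500000 N, A₂E₂ = 18280000 N, ΣAE = 358800000 N.
σ₁ = P·E₁/ΣAE = -278000·111000/358800000 = -86 MPa.

-86.0 MPa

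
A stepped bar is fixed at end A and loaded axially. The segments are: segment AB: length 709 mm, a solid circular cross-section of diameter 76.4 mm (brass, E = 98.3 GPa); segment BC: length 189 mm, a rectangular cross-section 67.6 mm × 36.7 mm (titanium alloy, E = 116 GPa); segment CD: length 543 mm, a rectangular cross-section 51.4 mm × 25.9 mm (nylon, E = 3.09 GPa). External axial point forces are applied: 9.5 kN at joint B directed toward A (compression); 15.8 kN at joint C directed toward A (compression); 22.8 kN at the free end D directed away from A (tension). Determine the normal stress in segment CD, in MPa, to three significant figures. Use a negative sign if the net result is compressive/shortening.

17.1 MPa

Internal axial forces (sectioning from the free end, tension +): N_CD = 22.8 kN, N_BC = 7 kN, N_AB = -2.5 kN.
A_CD = 1331 mm².
σ_CD = N_CD/A_CD = 22800/1331 = 17.13 MPa.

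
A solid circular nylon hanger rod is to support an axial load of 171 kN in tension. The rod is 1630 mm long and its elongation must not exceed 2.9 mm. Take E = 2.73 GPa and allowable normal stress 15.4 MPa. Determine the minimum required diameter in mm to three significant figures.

212 mm

Required area A ≥ P/σ_allow = 171000/15.4 = 11100 mm².
For a solid circular section, d ≥ √(4A/π) = 118.9 mm.
Elongation limit: A ≥ PL/(Eδ_allow) = 171000·1630/(2730·2.9) = 35210 mm² ⇒ d ≥ 211.7 mm.
The elongation limit governs.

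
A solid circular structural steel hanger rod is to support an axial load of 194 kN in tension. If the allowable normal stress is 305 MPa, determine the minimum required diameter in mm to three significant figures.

Required area A ≥ P/σ_allow = 194000/305 = 636.1 mm².
For a solid circular section, d ≥ √(4A/π) = 28.46 mm.

28.5 mm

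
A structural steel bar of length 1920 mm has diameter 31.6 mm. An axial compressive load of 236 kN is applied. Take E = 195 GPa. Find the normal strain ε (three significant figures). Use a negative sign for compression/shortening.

-0.00154

A = 784.3 mm².
σ = N/A = -300.9 MPa; ε = σ/E = -300.9/195000 = -1.543e-03.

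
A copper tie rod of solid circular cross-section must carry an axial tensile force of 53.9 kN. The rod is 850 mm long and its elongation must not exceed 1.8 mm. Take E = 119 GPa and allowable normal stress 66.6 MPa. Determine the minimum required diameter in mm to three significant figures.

Required area A ≥ P/σ_allow = 53900/66.6 = 809.3 mm².
For a solid circular section, d ≥ √(4A/π) = 32.1 mm.
Elongation limit: A ≥ PL/(Eδ_allow) = 53900·850/(119000·1.8) = 213.9 mm² ⇒ d ≥ 16.5 mm.
The stress limit governs.

32.1 mm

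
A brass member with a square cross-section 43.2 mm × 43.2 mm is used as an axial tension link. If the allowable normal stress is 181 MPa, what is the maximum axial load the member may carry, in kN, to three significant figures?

A = 1866 mm².
P_max = σ_allow · A = 181 · 1866 = 337800 N = 337.8 kN.

338 kN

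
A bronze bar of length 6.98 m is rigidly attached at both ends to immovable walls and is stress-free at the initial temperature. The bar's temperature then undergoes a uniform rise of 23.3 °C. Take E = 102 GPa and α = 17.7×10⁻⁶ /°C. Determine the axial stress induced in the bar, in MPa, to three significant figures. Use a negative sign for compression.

Free thermal expansion αLΔT = 17.7e-6 · 6980 · 23.3 = 2.879 mm.
The walls impose strain ε = −(2.879)/6980 = -4.1241e-04; σ = Eε = 102000 · -4.1241e-04 = -42.07 MPa.

-42.1 MPa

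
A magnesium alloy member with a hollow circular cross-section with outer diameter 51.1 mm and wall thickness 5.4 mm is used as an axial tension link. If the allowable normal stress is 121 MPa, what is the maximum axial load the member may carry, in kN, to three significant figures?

93.8 kN

A = 775.3 mm².
P_max = σ_allow · A = 121 · 775.3 = 93810 N = 93.81 kN.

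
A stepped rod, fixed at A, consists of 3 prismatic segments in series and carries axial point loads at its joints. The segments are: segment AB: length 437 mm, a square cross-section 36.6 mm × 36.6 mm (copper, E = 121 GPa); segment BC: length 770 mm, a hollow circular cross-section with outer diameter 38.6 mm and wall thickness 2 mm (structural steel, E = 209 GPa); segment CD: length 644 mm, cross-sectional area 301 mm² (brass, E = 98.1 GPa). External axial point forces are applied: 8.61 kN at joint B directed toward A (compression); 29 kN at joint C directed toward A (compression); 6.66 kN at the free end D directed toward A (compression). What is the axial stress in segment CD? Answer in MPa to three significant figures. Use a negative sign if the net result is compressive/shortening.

-22.1 MPa

Internal axial forces (sectioning from the free end, tension +): N_CD = -6.66 kN, N_BC = -35.66 kN, N_AB = -44.27 kN.
σ_CD = N_CD/A_CD = -6660/301 = -22.13 MPa.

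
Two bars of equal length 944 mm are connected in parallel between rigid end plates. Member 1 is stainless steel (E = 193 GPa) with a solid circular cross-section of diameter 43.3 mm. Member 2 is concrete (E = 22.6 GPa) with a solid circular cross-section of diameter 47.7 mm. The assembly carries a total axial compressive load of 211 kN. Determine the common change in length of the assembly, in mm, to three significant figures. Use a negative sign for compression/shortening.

-0.614 mm

A_1 = 1473 mm².
A_2 = 1787 mm².
Equal strain + equilibrium ⇒ each member carries load in proportion to AE: A₁E₁ = 284200000 N, A₂E₂ = 40390000 N, ΣAE = 324600000 N.
δ = PL/ΣAE = -211000·944/324600000 = -0.6137 mm.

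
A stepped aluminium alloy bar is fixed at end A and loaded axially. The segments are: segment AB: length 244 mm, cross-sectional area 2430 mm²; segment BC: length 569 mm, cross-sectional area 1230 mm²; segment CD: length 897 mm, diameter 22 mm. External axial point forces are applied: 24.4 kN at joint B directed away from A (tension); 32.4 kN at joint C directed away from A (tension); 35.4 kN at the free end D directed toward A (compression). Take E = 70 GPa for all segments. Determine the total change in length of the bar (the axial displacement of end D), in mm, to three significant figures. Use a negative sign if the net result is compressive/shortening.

-1.18 mm

Internal axial forces (sectioning from the free end, tension +): N_CD = -35.4 kN, N_BC = -3 kN, N_AB = 21.4 kN.
A_CD = 380.1 mm².
δ_AB = 21400·244/(2430·70000) = 0.0307 mm
δ_BC = -3000·569/(1230·70000) = -0.01983 mm
δ_CD = -35400·897/(380.1·70000) = -1.193 mm
δ = Σδ_i = -1.182 mm.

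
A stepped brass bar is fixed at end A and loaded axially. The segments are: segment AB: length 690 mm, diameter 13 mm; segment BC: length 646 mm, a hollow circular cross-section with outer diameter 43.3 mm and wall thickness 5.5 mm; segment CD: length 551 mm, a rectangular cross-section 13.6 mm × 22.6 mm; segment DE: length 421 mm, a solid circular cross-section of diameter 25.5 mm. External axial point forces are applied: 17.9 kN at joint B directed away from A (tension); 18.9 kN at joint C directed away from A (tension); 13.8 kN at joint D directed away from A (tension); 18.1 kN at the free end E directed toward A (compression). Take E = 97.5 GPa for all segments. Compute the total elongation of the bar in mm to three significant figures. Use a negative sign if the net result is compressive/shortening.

1.65 mm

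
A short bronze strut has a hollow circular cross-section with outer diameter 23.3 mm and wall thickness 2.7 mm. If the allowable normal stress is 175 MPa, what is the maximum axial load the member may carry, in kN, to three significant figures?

30.6 kN

A = 174.7 mm².
P_max = σ_allow · A = 175 · 174.7 = 30580 N = 30.58 kN.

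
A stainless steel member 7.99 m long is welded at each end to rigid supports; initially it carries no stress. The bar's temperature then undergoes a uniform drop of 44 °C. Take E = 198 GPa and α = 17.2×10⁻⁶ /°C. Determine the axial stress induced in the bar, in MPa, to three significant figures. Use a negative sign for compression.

150 MPa

Free thermal expansion αLΔT = 17.2e-6 · 7990 · -44 = -6.047 mm.
The walls impose strain ε = −(-6.047)/7990 = 7.5680e-04; σ = Eε = 198000 · 7.5680e-04 = 149.8 MPa.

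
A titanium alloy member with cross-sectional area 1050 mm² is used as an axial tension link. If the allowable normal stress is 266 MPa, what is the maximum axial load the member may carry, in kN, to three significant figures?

P_max = σ_allow · A = 266 · 1050 = 279300 N = 279.3 kN.

279 kN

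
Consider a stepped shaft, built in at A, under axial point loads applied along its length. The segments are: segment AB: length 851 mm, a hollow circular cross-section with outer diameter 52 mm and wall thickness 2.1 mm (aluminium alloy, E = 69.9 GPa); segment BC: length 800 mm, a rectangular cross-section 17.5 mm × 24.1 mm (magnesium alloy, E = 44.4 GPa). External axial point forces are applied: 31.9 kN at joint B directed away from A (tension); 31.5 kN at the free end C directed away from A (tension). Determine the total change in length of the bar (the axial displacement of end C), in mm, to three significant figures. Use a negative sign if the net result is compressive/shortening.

3.69 mm

Internal axial forces (sectioning from the free end, tension +): N_BC = 31.5 kN, N_AB = 63.4 kN.
A_AB = 329.2 mm².
A_BC = 421.8 mm².
δ_AB = 63400·851/(329.2·69900) = 2.345 mm
δ_BC = 31500·800/(421.8·44400) = 1.346 mm
δ = Σδ_i = 3.69 mm.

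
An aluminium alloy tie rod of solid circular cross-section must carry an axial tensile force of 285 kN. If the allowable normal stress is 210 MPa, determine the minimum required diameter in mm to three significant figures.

Required area A ≥ P/σ_allow = 285000/210 = 1357 mm².
For a solid circular section, d ≥ √(4A/π) = 41.57 mm.

41.6 mm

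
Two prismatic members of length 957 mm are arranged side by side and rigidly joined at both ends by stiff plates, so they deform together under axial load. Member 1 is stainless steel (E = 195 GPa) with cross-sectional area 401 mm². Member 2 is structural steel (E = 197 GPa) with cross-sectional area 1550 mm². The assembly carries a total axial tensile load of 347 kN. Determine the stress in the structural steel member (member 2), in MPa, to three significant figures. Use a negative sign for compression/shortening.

178 MPa

Equal strain + equilibrium ⇒ each member carries load in proportion to AE: A₁E₁ = 78200000 N, A₂E₂ = 305400000 N, ΣAE = 383500000 N.
σ₂ = P·E₂/ΣAE = 347000·197000/383500000 = 178.2 MPa.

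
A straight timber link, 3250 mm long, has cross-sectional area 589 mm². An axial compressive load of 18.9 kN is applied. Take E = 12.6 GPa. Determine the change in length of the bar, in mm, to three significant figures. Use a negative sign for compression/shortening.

-8.28 mm

δ_mech = NL/(AE) = -18900·3250/(589·12600) = -8.277 mm.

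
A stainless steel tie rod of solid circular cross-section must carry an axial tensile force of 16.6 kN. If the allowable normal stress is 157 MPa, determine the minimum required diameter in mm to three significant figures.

11.6 mm

Required area A ≥ P/σ_allow = 16600/157 = 105.7 mm².
For a solid circular section, d ≥ √(4A/π) = 11.6 mm.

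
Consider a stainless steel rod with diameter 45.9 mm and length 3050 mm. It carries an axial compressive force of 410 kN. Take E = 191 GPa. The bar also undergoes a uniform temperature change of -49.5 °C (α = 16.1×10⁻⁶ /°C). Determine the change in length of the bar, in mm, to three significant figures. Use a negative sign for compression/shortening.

A = 1655 mm².
δ_mech = NL/(AE) = -410000·3050/(1655·191000) = -3.957 mm.
δ_thermal = αLΔT = 16.1e-6·3050·-49.5 = -2.431 mm.
δ = δ_mech + δ_thermal = -6.387 mm.

-6.39 mm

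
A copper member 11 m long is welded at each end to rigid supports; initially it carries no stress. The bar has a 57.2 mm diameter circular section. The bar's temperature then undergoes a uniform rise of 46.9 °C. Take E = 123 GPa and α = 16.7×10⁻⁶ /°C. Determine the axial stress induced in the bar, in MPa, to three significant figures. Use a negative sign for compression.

Free thermal expansion αLΔT = 16.7e-6 · 11000 · 46.9 = 8.616 mm.
The walls impose strain ε = −(8.616)/11000 = -7.8323e-04; σ = Eε = 123000 · -7.8323e-04 = -96.34 MPa.

-96.3 MPa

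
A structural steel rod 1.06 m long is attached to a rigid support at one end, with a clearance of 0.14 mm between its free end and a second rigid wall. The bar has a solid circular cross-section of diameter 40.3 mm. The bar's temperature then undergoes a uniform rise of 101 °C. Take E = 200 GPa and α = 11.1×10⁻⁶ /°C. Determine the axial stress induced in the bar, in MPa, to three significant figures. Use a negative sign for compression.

-198 MPa

Free thermal expansion αLΔT = 11.1e-6 · 1060 · 101 = 1.188 mm.
The walls engage after the gap closes; constrained expansion = 1.188 − 0.14 = 1.048 mm.
The walls impose strain ε = −(1.048)/1060 = -9.8902e-04; σ = Eε = 200000 · -9.8902e-04 = -197.8 MPa.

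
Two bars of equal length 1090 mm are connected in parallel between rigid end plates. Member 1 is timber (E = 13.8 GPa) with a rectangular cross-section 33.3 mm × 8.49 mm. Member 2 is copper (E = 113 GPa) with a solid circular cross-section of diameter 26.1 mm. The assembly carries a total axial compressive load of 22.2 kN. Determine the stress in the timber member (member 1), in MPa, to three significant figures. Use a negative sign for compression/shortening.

A_1 = 282.7 mm².
A_2 = 535 mm².
Equal strain + equilibrium ⇒ each member carries load in proportion to AE: A₁E₁ = 3901000 N, A₂E₂ = 60460000 N, ΣAE = 64360000 N.
σ₁ = P·E₁/ΣAE = -22200·13800/64360000 = -4.76 MPa.

-4.76 MPa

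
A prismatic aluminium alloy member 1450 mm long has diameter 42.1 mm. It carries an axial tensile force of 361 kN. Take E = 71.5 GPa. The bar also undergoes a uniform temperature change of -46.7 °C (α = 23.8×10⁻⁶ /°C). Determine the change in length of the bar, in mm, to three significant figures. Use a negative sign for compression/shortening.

A = 1392 mm².
δ_mech = NL/(AE) = 361000·1450/(1392·71500) = 5.259 mm.
δ_thermal = αLΔT = 23.8e-6·1450·-46.7 = -1.612 mm.
δ = δ_mech + δ_thermal = 3.648 mm.

3.65 mm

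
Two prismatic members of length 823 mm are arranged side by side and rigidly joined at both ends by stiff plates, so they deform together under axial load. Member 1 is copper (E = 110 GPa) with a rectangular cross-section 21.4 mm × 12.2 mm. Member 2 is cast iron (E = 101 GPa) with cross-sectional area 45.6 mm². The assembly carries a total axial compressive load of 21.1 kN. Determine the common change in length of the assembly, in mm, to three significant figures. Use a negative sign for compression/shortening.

-0.521 mm

A_1 = 261.1 mm².
Equal strain + equilibrium ⇒ each member carries load in proportion to AE: A₁E₁ = 28720000 N, A₂E₂ = 4606000 N, ΣAE = 33320000 N.
δ = PL/ΣAE = -21100·823/33320000 = -0.5211 mm.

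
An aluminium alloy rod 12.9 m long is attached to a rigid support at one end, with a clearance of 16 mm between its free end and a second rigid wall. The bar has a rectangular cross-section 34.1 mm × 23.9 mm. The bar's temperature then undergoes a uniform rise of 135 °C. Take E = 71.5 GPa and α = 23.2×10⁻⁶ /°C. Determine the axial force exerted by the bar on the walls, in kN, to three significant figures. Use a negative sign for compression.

-110 kN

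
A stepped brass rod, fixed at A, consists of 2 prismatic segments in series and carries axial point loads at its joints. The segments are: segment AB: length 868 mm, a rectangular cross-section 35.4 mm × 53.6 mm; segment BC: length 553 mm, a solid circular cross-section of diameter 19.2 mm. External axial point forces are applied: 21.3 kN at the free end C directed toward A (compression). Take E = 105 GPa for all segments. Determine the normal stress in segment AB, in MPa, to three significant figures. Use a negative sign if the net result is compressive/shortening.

Internal axial forces (sectioning from the free end, tension +): N_BC = -21.3 kN, N_AB = -21.3 kN.
A_AB = 1897 mm².
σ_AB = N_AB/A_AB = -21300/1897 = -11.23 MPa.

-11.2 MPa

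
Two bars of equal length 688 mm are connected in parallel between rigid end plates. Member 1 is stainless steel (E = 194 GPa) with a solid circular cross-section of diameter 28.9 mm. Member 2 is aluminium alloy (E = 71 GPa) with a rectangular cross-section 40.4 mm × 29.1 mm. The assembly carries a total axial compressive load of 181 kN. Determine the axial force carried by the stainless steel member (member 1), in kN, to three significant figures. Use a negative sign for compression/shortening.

-109 kN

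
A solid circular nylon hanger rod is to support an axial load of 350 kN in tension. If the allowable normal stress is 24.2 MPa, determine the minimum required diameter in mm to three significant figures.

136 mm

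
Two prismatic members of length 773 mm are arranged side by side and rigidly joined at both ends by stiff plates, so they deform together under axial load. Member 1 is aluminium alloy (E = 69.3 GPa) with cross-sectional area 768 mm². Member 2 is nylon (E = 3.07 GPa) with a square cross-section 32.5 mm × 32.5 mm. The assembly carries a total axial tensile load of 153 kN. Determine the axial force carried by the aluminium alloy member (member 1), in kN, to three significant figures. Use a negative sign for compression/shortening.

144 kN

A_2 = 1056 mm².
Equal strain + equilibrium ⇒ each member carries load in proportion to AE: A₁E₁ = 53220000 N, A₂E₂ = 3243000 N, ΣAE = 56470000 N.
F₁ = P·A₁E₁/ΣAE = 153000·53220000/56470000 = 144200 N.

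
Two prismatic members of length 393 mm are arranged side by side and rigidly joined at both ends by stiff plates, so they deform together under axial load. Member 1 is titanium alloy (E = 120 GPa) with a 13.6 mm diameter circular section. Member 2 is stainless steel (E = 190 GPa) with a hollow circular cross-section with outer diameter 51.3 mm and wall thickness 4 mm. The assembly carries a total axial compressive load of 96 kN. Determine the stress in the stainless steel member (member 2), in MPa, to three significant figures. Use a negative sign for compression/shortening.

-140 MPa

A_1 = 145.3 mm².
A_2 = 594.4 mm².
Equal strain + equilibrium ⇒ each member carries load in proportion to AE: A₁E₁ = 17430000 N, A₂E₂ = 112900000 N, ΣAE = 130400000 N.
σ₂ = P·E₂/ΣAE = -96000·190000/130400000 = -139.9 MPa.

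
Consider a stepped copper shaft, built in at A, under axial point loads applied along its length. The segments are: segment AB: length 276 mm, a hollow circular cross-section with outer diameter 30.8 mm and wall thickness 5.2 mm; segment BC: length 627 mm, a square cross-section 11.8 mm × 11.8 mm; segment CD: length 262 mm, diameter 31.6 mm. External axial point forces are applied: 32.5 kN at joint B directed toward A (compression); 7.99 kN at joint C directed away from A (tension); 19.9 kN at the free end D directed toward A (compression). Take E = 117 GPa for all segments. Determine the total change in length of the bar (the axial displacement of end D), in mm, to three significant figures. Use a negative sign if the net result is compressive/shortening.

-0.766 mm

Internal axial forces (sectioning from the free end, tension +): N_CD = -19.9 kN, N_BC = -11.91 kN, N_AB = -44.41 kN.
A_AB = 418.2 mm².
A_BC = 139.2 mm².
A_CD = 784.3 mm².
δ_AB = -44410·276/(418.2·117000) = -0.2505 mm
δ_BC = -11910·627/(139.2·117000) = -0.4584 mm
δ_CD = -19900·262/(784.3·117000) = -0.05682 mm
δ = Σδ_i = -0.7657 mm.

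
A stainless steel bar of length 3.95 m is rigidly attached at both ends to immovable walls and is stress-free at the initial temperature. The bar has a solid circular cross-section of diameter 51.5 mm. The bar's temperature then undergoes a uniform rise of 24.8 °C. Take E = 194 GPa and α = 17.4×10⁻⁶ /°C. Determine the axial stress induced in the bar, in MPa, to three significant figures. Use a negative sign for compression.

-83.7 MPa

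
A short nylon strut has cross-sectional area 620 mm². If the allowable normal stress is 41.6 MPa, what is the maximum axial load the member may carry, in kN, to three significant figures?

25.8 kN

P_max = σ_allow · A = 41.6 · 620 = 25790 N = 25.79 kN.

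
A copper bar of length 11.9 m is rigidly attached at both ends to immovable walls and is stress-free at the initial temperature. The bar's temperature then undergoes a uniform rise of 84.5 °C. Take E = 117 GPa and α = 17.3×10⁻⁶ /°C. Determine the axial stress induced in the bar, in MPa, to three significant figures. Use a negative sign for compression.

Free thermal expansion αLΔT = 17.3e-6 · 11900 · 84.5 = 17.4 mm.
The walls impose strain ε = −(17.4)/11900 = -1.4618e-03; σ = Eε = 117000 · -1.4618e-03 = -171 MPa.

-171 MPa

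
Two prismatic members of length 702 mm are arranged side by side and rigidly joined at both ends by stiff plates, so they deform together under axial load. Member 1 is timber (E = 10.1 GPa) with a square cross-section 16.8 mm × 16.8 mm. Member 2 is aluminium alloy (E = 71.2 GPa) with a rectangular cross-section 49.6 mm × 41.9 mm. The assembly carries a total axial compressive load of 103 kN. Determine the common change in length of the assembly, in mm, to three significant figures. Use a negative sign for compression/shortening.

-0.479 mm

A_1 = 282.2 mm².
A_2 = 2078 mm².
Equal strain + equilibrium ⇒ each member carries load in proportion to AE: A₁E₁ = 2851000 N, A₂E₂ = 148000000 N, ΣAE = 150800000 N.
δ = PL/ΣAE = -103000·702/150800000 = -0.4794 mm.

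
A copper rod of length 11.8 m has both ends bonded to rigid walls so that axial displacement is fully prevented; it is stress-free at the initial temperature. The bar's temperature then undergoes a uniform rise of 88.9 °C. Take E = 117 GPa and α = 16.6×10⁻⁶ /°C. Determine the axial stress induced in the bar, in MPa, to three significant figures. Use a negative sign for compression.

Free thermal expansion αLΔT = 16.6e-6 · 11800 · 88.9 = 17.41 mm.
The walls impose strain ε = −(17.41)/11800 = -1.4757e-03; σ = Eε = 117000 · -1.4757e-03 = -172.7 MPa.

-173 MPa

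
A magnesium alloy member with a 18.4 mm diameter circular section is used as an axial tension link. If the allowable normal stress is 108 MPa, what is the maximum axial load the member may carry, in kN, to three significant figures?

A = 265.9 mm².
P_max = σ_allow · A = 108 · 265.9 = 28720 N = 28.72 kN.

28.7 kN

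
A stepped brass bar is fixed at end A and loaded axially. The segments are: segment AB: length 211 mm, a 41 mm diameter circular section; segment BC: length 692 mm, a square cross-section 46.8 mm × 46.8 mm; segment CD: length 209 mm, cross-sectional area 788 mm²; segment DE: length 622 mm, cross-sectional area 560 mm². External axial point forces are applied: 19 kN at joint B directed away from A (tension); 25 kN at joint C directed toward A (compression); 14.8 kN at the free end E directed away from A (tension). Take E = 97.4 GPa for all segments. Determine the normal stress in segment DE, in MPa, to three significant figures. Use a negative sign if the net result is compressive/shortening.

26.4 MPa

Internal axial forces (sectioning from the free end, tension +): N_DE = 14.8 kN, N_CD = 14.8 kN, N_BC = -10.2 kN, N_AB = 8.8 kN.
σ_DE = N_DE/A_DE = 14800/560 = 26.43 MPa.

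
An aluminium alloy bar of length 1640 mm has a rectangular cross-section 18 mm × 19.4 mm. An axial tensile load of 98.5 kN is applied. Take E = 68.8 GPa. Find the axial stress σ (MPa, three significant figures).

282 MPa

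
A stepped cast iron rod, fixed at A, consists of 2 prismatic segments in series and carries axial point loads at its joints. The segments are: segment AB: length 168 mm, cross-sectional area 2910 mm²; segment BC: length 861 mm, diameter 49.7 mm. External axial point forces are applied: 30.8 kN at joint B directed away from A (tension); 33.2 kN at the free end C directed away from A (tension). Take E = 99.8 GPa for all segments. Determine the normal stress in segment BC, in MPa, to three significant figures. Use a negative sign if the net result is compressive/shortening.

17.1 MPa

Internal axial forces (sectioning from the free end, tension +): N_BC = 33.2 kN, N_AB = 64 kN.
A_BC = 1940 mm².
σ_BC = N_BC/A_BC = 33200/1940 = 17.11 MPa.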